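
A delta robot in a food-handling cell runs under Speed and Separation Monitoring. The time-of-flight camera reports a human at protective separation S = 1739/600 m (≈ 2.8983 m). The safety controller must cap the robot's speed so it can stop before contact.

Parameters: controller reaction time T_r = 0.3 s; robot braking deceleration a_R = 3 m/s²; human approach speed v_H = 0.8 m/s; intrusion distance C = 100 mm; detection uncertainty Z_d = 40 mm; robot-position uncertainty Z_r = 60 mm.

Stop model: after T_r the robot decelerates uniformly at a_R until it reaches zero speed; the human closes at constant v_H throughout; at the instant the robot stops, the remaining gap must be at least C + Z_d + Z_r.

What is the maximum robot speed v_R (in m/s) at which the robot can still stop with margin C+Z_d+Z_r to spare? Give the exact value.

v_R_max = 5/2 m/s = 2.5000 m/s

at the boundary: (1/6)·v² + (17/30)·v + (-59/24) = 0
  disc = (17/30)² − 4·(1/6)·(-59/24) = 49/25 ; √disc = 7/5
  v_R = (−(17/30) + 7/5) / (2·(1/6)) = 5/2 m/s
check:
braking lasts T_s = (5/2)/3 = 0.8333 s
robot in T_r: 2.5000·0.3000 = 0.7500 m
robot covers 2.5000·0.8333 − ½·3.0000·0.8333² = 1.0417 m while stopping
human over T_r+T_s: 0.8000·(0.3000+0.8333) = 0.9067 m
residual clearance needed = 0.1000+0.0400+0.0600 = 0.2000 m
sum ≈ 0.7500+1.0417+0.9067+0.2000 ≈ 2.8983 m = S ✓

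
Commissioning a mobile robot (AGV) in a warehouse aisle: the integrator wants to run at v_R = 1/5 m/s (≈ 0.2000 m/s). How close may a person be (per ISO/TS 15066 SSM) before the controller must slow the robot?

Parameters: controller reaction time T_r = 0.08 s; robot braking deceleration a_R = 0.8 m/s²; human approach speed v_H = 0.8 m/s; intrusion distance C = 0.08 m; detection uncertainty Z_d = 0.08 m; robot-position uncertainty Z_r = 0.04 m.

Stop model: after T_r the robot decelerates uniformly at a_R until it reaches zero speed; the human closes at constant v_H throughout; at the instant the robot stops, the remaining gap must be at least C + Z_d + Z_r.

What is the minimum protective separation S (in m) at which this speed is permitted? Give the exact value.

T_s = v_R/a_R = (1/5)/(4/5) = 0.2500 s
robot in T_r: 0.2000·0.0800 = 0.0160 m
robot covers 0.2000·0.2500 − ½·0.8000·0.2500² = 0.0250 m while stopping
human closes 0.8000·0.3300 = 0.2640 m
residual clearance needed = 0.0800+0.0800+0.0400 = 0.2000 m
S_min ≈ 0.0160+0.0250+0.2640+0.2000  ⇒  S_min = 101/200 m

S_min = 101/200 m = 0.5050 m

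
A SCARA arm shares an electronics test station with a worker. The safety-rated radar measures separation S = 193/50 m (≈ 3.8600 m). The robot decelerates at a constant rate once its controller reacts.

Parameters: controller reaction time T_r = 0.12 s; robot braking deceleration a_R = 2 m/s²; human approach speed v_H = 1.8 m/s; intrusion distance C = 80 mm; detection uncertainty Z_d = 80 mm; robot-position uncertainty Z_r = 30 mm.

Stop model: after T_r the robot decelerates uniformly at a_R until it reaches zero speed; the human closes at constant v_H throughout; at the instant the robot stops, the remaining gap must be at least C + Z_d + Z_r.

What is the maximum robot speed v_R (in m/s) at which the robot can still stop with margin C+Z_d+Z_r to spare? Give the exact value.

v_R_max = 11/5 m/s = 2.2000 m/s

quadratic (1/4)·v² + (51/50)·v + (-1727/500) = 0
  disc = (51/50)² − 4·(1/4)·(-1727/500) = 2809/625 ; √disc = 53/25
  v_R = (−(51/50) + 53/25) / (2·(1/4)) = 11/5 m/s
check:
T_s = v_R/a_R = (11/5)/2 = 1.1000 s
reaction-phase robot travel = 2.2000·0.1200 = 0.2640 m
robot covers 2.2000·1.1000 − ½·2.0000·1.1000² = 1.2100 m while stopping
human over T_r+T_s: 1.8000·(0.1200+1.1000) = 2.1960 m
C+Z_d+Z_r = 0.0800+0.0800+0.0300 = 0.1900 m
sum ≈ 0.2640+1.2100+2.1960+0.1900 ≈ 3.8600 m = S ✓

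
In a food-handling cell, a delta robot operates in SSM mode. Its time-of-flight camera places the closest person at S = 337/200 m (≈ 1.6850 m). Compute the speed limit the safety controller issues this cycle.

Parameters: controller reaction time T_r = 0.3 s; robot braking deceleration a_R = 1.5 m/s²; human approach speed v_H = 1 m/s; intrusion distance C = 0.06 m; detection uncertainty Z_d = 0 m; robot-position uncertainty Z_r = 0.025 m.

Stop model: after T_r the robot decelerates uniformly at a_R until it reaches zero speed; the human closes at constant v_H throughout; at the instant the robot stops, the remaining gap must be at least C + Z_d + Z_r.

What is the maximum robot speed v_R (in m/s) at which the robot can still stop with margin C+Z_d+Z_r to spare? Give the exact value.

v_R_max = 1 m/s = 1.0000 m/s

collect terms ⇒ (1/3)·v_R² + (29/30)·v_R + (-13/10) = 0
  disc = (29/30)² − 4·(1/3)·(-13/10) = 2401/900 ; √disc = 49/30
  v_R = (−(29/30) + 49/30) / (2·(1/3)) = 1 m/s
check:
stop time T_s = 1/(3/2) = 0.6667 s
robot in T_r: 1.0000·0.3000 = 0.3000 m
robot under decel: 1.0000²/(2·1.5000) = 0.3333 m
person approaches 1.0000·(0.3000+0.6667) = 0.9667 m
C+Z_d+Z_r = 0.0600+0.0000+0.0250 = 0.0850 m
sum ≈ 0.3000+0.3333+0.9667+0.0850 ≈ 1.6850 m = S ✓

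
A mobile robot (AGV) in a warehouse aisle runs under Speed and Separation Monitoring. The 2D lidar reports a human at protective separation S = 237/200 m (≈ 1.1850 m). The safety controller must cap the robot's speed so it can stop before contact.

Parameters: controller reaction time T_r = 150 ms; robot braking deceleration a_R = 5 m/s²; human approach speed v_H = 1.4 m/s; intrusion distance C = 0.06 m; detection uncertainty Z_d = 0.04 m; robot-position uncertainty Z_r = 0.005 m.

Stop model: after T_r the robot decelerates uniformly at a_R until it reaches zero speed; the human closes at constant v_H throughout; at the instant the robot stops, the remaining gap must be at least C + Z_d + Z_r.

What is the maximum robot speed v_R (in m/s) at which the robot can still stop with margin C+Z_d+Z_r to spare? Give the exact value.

v_R_max = 3/2 m/s = 1.5000 m/s

at the boundary: (1/10)·v² + (43/100)·v + (-87/100) = 0
  disc = (43/100)² − 4·(1/10)·(-87/100) = 5329/10000 ; √disc = 73/100
  v_R = (−(43/100) + 73/100) / (2·(1/10)) = 3/2 m/s
check:
braking lasts T_s = (3/2)/5 = 0.3000 s
robot in T_r: 1.5000·0.1500 = 0.2250 m
robot covers 1.5000·0.3000 − ½·5.0000·0.3000² = 0.2250 m while stopping
person approaches 1.4000·(0.1500+0.3000) = 0.6300 m
margins: 0.0600+0.0400+0.0050 = 0.1050 m
sum ≈ 0.2250+0.2250+0.6300+0.1050 ≈ 1.1850 m = S ✓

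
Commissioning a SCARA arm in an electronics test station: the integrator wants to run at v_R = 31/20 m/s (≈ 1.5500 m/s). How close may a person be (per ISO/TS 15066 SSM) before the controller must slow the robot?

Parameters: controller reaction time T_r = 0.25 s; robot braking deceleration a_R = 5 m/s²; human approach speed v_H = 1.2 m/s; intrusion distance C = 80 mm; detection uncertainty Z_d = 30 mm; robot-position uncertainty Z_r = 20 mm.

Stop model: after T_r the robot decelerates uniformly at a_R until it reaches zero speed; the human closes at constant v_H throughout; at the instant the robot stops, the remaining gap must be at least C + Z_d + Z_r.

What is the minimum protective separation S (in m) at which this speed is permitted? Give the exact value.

braking lasts T_s = (31/20)/5 = 0.3100 s
robot covers v_R·T_r = 1.5500·0.2500 = 0.3875 m before braking
robot covers 1.5500·0.3100 − ½·5.0000·0.3100² = 0.2402 m while stopping
person approaches 1.2000·(0.2500+0.3100) = 0.6720 m
C+Z_d+Z_r = 0.0800+0.0300+0.0200 = 0.1300 m
S_min ≈ 0.3875+0.2402+0.6720+0.1300  ⇒  S_min = 5719/4000 m

S_min = 5719/4000 m = 1.4298 m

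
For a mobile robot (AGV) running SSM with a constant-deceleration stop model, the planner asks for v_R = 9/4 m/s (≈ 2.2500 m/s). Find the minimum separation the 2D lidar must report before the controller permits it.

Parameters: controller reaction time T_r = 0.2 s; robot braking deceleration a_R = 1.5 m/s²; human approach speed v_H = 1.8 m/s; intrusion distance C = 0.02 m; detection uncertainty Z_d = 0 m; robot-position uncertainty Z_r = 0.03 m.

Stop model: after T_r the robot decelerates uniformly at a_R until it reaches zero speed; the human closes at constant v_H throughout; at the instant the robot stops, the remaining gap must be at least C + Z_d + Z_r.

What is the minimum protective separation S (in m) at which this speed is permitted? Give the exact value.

S_min = 2099/400 m = 5.2475 m

stop time T_s = (9/4)/(3/2) = 1.5000 s
reaction-phase robot travel = 2.2500·0.2000 = 0.4500 m
braking distance = 2.2500²/(2·1.5000) = 1.6875 m
person approaches 1.8000·(0.2000+1.5000) = 3.0600 m
margins: 0.0200+0.0000+0.0300 = 0.0500 m
S_min ≈ 0.4500+1.6875+3.0600+0.0500  ⇒  S_min = 2099/400 m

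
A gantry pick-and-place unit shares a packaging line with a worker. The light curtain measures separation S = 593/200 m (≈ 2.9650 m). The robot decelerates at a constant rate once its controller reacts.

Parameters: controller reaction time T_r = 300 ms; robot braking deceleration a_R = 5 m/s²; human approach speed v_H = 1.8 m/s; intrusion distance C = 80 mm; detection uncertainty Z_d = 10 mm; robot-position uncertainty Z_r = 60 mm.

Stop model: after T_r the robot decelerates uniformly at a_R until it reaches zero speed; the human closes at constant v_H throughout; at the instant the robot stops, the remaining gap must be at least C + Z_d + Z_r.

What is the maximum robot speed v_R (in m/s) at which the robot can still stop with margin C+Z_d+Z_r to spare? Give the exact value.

v_R_max = 5/2 m/s = 2.5000 m/s

collect terms ⇒ (1/10)·v_R² + (33/50)·v_R + (-91/40) = 0
  disc = (33/50)² − 4·(1/10)·(-91/40) = 841/625 ; √disc = 29/25
  v_R = (−(33/50) + 29/25) / (2·(1/10)) = 5/2 m/s
check:
stop time T_s = (5/2)/5 = 0.5000 s
reaction-phase robot travel = 2.5000·0.3000 = 0.7500 m
braking distance = 2.5000²/(2·5.0000) = 0.6250 m
person approaches 1.8000·(0.3000+0.5000) = 1.4400 m
C+Z_d+Z_r = 0.0800+0.0100+0.0600 = 0.1500 m
sum ≈ 0.7500+0.6250+1.4400+0.1500 ≈ 2.9650 m = S ✓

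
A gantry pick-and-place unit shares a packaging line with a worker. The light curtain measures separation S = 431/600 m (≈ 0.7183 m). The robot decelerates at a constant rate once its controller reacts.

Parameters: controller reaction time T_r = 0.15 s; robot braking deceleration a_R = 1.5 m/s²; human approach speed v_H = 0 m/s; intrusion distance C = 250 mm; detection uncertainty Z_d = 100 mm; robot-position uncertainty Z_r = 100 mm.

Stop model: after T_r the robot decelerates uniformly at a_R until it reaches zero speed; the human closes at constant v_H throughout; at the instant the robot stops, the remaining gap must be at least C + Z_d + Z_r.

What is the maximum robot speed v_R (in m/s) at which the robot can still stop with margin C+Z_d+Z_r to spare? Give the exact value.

v_R_max = 7/10 m/s = 0.7000 m/s

quadratic (1/3)·v² + (3/20)·v + (-161/600) = 0
  disc = (3/20)² − 4·(1/3)·(-161/600) = 1369/3600 ; √disc = 37/60
  v_R = (−(3/20) + 37/60) / (2·(1/3)) = 7/10 m/s
check:
braking lasts T_s = (7/10)/(3/2) = 0.4667 s
robot in T_r: 0.7000·0.1500 = 0.1050 m
braking distance = 0.7000²/(2·1.5000) = 0.1633 m
human over T_r+T_s: 0.0000·(0.1500+0.4667) = 0.0000 m
C+Z_d+Z_r = 0.2500+0.1000+0.1000 = 0.4500 m
sum ≈ 0.1050+0.1633+0.0000+0.4500 ≈ 0.7183 m = S ✓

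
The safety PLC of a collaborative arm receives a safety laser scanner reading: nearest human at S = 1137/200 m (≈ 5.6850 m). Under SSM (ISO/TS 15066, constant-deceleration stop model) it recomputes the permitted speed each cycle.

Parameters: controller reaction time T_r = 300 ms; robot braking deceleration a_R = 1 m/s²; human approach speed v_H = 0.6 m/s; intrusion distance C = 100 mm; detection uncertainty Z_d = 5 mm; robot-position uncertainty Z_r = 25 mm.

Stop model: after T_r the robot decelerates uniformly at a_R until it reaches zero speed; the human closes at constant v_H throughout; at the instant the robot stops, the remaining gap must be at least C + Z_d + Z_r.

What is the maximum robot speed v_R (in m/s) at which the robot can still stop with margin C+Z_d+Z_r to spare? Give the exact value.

v_R_max = 5/2 m/s = 2.5000 m/s

collect terms ⇒ (1/2)·v_R² + (9/10)·v_R + (-43/8) = 0
  disc = (9/10)² − 4·(1/2)·(-43/8) = 289/25 ; √disc = 17/5
  v_R = (−(9/10) + 17/5) / (2·(1/2)) = 5/2 m/s
check:
stop time T_s = (5/2)/1 = 2.5000 s
reaction-phase robot travel = 2.5000·0.3000 = 0.7500 m
robot covers 2.5000·2.5000 − ½·1.0000·2.5000² = 3.1250 m while stopping
human closes 0.6000·2.8000 = 1.6800 m
margins: 0.1000+0.0050+0.0250 = 0.1300 m
sum ≈ 0.7500+3.1250+1.6800+0.1300 ≈ 5.6850 m = S ✓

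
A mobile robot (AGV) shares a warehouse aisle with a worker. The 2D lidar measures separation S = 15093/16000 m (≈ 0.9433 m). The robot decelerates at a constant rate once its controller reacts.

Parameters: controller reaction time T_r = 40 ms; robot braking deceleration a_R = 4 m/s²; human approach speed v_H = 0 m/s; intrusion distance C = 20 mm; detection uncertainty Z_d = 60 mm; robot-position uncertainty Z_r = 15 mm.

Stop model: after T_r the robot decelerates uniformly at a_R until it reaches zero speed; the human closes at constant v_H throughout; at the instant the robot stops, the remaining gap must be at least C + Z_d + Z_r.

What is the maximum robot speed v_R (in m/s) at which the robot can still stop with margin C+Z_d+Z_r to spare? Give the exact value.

at the boundary: (1/8)·v² + (1/25)·v + (-13573/16000) = 0
  disc = (1/25)² − 4·(1/8)·(-13573/16000) = 68121/160000 ; √disc = 261/400
  v_R = (−(1/25) + 261/400) / (2·(1/8)) = 49/20 m/s
check:
braking lasts T_s = (49/20)/4 = 0.6125 s
robot covers v_R·T_r = 2.4500·0.0400 = 0.0980 m before braking
robot under decel: 2.4500²/(2·4.0000) = 0.7503 m
human closes 0.0000·0.6525 = 0.0000 m
C+Z_d+Z_r = 0.0200+0.0600+0.0150 = 0.0950 m
sum ≈ 0.0980+0.7503+0.0000+0.0950 ≈ 0.9433 m = S ✓

v_R_max = 49/20 m/s = 2.4500 m/s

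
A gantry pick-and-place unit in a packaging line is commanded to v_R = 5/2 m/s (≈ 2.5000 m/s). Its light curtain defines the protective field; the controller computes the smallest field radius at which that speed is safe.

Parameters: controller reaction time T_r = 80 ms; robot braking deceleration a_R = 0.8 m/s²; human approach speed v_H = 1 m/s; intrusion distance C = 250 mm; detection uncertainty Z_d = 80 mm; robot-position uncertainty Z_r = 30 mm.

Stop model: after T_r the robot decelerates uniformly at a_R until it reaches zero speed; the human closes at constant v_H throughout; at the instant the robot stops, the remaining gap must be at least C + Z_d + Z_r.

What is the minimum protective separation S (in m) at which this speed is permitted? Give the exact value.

T_s = v_R/a_R = (5/2)/(4/5) = 3.1250 s
reaction-phase robot travel = 2.5000·0.0800 = 0.2000 m
robot covers 2.5000·3.1250 − ½·0.8000·3.1250² = 3.9062 m while stopping
human over T_r+T_s: 1.0000·(0.0800+3.1250) = 3.2050 m
residual clearance needed = 0.2500+0.0800+0.0300 = 0.3600 m
S_min ≈ 0.2000+3.9062+3.2050+0.3600  ⇒  S_min = 6137/800 m

S_min = 6137/800 m = 7.6712 m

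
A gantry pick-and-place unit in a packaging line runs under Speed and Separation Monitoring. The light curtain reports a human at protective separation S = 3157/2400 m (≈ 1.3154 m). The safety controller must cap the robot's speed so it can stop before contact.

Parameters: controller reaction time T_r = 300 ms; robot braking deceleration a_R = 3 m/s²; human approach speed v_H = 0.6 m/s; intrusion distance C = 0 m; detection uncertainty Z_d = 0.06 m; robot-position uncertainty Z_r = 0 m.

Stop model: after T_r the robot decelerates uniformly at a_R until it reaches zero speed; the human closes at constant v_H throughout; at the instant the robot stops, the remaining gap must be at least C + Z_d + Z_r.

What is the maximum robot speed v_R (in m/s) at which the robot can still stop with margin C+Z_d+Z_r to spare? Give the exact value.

v_R_max = 29/20 m/s = 1.4500 m/s

quadratic (1/6)·v² + (1/2)·v + (-2581/2400) = 0
  disc = (1/2)² − 4·(1/6)·(-2581/2400) = 3481/3600 ; √disc = 59/60
  v_R = (−(1/2) + 59/60) / (2·(1/6)) = 29/20 m/s
check:
braking lasts T_s = (29/20)/3 = 0.4833 s
reaction-phase robot travel = 1.4500·0.3000 = 0.4350 m
braking distance = 1.4500²/(2·3.0000) = 0.3504 m
human over T_r+T_s: 0.6000·(0.3000+0.4833) = 0.4700 m
C+Z_d+Z_r = 0.0000+0.0600+0.0000 = 0.0600 m
sum ≈ 0.4350+0.3504+0.4700+0.0600 ≈ 1.3154 m = S ✓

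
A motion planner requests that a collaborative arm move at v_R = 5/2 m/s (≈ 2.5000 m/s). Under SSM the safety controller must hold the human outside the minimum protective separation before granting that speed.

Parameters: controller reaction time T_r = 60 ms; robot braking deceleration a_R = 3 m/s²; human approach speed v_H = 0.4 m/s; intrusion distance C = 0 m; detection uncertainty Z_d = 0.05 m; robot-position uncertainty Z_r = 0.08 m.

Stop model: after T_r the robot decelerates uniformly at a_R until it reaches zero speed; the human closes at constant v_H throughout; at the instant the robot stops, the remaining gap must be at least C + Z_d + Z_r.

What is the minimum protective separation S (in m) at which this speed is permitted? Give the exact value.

T_s = v_R/a_R = (5/2)/3 = 0.8333 s
reaction-phase robot travel = 2.5000·0.0600 = 0.1500 m
robot covers 2.5000·0.8333 − ½·3.0000·0.8333² = 1.0417 m while stopping
human closes 0.4000·0.8933 = 0.3573 m
C+Z_d+Z_r = 0.0000+0.0500+0.0800 = 0.1300 m
S_min ≈ 0.1500+1.0417+0.3573+0.1300  ⇒  S_min = 1679/1000 m

S_min = 1679/1000 m = 1.6790 m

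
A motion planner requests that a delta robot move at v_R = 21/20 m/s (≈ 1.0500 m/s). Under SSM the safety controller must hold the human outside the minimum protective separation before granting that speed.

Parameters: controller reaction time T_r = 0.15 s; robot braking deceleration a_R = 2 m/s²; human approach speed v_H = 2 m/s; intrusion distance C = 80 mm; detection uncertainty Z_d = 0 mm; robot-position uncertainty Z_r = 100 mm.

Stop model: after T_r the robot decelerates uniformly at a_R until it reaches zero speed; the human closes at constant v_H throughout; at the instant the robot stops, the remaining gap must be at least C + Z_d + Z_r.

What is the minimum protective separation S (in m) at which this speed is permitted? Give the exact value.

braking lasts T_s = (21/20)/2 = 0.5250 s
reaction-phase robot travel = 1.0500·0.1500 = 0.1575 m
robot under decel: 1.0500²/(2·2.0000) = 0.2756 m
person approaches 2.0000·(0.1500+0.5250) = 1.3500 m
margins: 0.0800+0.0000+0.1000 = 0.1800 m
S_min ≈ 0.1575+0.2756+1.3500+0.1800  ⇒  S_min = 3141/1600 m

S_min = 3141/1600 m = 1.9631 m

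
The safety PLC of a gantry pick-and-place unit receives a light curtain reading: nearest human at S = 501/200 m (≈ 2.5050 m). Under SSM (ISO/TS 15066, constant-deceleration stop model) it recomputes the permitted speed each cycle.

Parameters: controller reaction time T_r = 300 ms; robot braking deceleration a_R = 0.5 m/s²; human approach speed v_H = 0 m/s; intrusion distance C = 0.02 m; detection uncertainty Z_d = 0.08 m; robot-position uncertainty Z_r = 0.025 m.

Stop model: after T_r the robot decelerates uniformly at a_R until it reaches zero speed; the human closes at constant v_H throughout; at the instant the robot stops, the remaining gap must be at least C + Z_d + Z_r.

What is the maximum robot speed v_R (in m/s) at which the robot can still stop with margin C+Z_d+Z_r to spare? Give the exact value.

v_R_max = 7/5 m/s = 1.4000 m/s

quadratic (1)·v² + (3/10)·v + (-119/50) = 0
  disc = (3/10)² − 4·(1)·(-119/50) = 961/100 ; √disc = 31/10
  v_R = (−(3/10) + 31/10) / (2·(1)) = 7/5 m/s
check:
braking lasts T_s = (7/5)/(1/2) = 2.8000 s
reaction-phase robot travel = 1.4000·0.3000 = 0.4200 m
robot under decel: 1.4000²/(2·0.5000) = 1.9600 m
human closes 0.0000·3.1000 = 0.0000 m
C+Z_d+Z_r = 0.0200+0.0800+0.0250 = 0.1250 m
sum ≈ 0.4200+1.9600+0.0000+0.1250 ≈ 2.5050 m = S ✓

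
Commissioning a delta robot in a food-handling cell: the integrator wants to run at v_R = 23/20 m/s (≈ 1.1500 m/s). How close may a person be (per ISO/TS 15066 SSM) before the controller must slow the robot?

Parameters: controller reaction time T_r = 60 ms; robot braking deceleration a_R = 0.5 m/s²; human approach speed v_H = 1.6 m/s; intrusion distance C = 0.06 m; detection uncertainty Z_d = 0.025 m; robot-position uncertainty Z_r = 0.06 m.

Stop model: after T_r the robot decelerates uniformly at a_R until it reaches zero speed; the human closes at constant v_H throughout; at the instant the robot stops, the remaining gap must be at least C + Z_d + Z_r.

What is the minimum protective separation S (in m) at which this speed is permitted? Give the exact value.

S_min = 85/16 m = 5.3125 m

braking lasts T_s = (23/20)/(1/2) = 2.3000 s
robot in T_r: 1.1500·0.0600 = 0.0690 m
braking distance = 1.1500²/(2·0.5000) = 1.3225 m
human over T_r+T_s: 1.6000·(0.0600+2.3000) = 3.7760 m
margins: 0.0600+0.0250+0.0600 = 0.1450 m
S_min ≈ 0.0690+1.3225+3.7760+0.1450  ⇒  S_min = 85/16 m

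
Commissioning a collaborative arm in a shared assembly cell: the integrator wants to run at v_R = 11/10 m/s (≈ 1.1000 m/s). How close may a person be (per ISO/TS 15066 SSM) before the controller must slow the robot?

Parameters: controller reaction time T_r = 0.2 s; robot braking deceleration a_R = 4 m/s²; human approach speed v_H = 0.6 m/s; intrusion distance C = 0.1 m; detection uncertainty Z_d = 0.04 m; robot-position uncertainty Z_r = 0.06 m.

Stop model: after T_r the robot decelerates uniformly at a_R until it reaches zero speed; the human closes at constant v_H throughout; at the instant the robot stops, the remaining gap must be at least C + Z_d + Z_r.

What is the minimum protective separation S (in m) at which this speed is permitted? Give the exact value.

S_min = 137/160 m = 0.8562 m

braking lasts T_s = (11/10)/4 = 0.2750 s
reaction-phase robot travel = 1.1000·0.2000 = 0.2200 m
robot covers 1.1000·0.2750 − ½·4.0000·0.2750² = 0.1512 m while stopping
human closes 0.6000·0.4750 = 0.2850 m
C+Z_d+Z_r = 0.1000+0.0400+0.0600 = 0.2000 m
S_min ≈ 0.2200+0.1512+0.2850+0.2000  ⇒  S_min = 137/160 m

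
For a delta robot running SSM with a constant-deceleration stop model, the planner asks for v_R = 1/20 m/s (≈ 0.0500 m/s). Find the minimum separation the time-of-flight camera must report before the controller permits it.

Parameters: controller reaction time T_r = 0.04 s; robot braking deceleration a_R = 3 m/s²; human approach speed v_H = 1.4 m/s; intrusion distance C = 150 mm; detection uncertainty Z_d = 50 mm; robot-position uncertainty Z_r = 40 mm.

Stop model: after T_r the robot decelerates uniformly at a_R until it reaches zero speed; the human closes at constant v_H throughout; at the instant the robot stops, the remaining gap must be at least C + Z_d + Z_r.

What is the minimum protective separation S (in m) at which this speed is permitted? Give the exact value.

stop time T_s = (1/20)/3 = 0.0167 s
robot covers v_R·T_r = 0.0500·0.0400 = 0.0020 m before braking
robot covers 0.0500·0.0167 − ½·3.0000·0.0167² = 0.0004 m while stopping
human over T_r+T_s: 1.4000·(0.0400+0.0167) = 0.0793 m
margins: 0.1500+0.0500+0.0400 = 0.2400 m
S_min ≈ 0.0020+0.0004+0.0793+0.2400  ⇒  S_min = 1287/4000 m

S_min = 1287/4000 m = 0.3217 m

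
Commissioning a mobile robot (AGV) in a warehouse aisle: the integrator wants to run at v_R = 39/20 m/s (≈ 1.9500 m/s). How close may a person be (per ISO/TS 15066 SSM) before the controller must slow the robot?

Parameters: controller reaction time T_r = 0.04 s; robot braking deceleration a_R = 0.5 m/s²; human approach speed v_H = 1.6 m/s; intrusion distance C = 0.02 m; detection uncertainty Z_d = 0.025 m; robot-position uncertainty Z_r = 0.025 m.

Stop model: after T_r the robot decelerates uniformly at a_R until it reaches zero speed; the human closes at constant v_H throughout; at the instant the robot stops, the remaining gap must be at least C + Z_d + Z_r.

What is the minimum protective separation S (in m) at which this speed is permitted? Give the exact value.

S_min = 20509/2000 m = 10.2545 m

braking lasts T_s = (39/20)/(1/2) = 3.9000 s
reaction-phase robot travel = 1.9500·0.0400 = 0.0780 m
robot under decel: 1.9500²/(2·0.5000) = 3.8025 m
human closes 1.6000·3.9400 = 6.3040 m
residual clearance needed = 0.0200+0.0250+0.0250 = 0.0700 m
S_min ≈ 0.0780+3.8025+6.3040+0.0700  ⇒  S_min = 20509/2000 m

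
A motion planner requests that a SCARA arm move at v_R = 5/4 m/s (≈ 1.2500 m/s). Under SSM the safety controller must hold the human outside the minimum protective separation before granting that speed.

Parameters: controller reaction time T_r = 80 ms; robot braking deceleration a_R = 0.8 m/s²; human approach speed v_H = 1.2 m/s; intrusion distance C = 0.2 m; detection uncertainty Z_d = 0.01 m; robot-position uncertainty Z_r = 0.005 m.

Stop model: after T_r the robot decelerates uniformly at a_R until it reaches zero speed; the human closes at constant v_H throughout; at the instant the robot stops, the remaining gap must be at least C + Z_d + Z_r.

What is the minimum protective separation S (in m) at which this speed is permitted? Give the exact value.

S_min = 52201/16000 m = 3.2626 m

stop time T_s = (5/4)/(4/5) = 1.5625 s
robot covers v_R·T_r = 1.2500·0.0800 = 0.1000 m before braking
robot covers 1.2500·1.5625 − ½·0.8000·1.5625² = 0.9766 m while stopping
human closes 1.2000·1.6425 = 1.9710 m
residual clearance needed = 0.2000+0.0100+0.0050 = 0.2150 m
S_min ≈ 0.1000+0.9766+1.9710+0.2150  ⇒  S_min = 52201/16000 m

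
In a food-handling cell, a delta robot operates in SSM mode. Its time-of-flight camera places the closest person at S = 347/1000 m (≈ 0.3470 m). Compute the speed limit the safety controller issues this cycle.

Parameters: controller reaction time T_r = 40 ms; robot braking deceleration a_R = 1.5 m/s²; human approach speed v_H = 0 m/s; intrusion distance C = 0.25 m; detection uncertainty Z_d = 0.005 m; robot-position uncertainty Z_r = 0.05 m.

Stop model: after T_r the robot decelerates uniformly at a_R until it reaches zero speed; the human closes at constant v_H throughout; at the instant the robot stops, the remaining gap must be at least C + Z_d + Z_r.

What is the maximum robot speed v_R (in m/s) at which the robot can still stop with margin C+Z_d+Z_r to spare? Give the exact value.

quadratic (1/3)·v² + (1/25)·v + (-21/500) = 0
  disc = (1/25)² − 4·(1/3)·(-21/500) = 36/625 ; √disc = 6/25
  v_R = (−(1/25) + 6/25) / (2·(1/3)) = 3/10 m/s
check:
stop time T_s = (3/10)/(3/2) = 0.2000 s
robot covers v_R·T_r = 0.3000·0.0400 = 0.0120 m before braking
braking distance = 0.3000²/(2·1.5000) = 0.0300 m
person approaches 0.0000·(0.0400+0.2000) = 0.0000 m
C+Z_d+Z_r = 0.2500+0.0050+0.0500 = 0.3050 m
sum ≈ 0.0120+0.0300+0.0000+0.3050 ≈ 0.3470 m = S ✓

v_R_max = 3/10 m/s = 0.3000 m/s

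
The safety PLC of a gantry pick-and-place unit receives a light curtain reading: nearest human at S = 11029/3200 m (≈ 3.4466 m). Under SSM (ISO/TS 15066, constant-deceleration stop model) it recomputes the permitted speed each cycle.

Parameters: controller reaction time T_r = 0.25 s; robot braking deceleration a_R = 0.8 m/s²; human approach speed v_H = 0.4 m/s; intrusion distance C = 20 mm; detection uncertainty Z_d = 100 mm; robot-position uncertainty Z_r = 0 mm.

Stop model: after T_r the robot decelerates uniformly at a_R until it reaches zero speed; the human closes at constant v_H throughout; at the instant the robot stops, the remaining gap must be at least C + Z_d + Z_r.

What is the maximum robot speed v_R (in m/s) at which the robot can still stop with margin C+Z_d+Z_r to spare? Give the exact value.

at the boundary: (5/8)·v² + (3/4)·v + (-413/128) = 0
  disc = (3/4)² − 4·(5/8)·(-413/128) = 2209/256 ; √disc = 47/16
  v_R = (−(3/4) + 47/16) / (2·(5/8)) = 7/4 m/s
check:
stop time T_s = (7/4)/(4/5) = 2.1875 s
reaction-phase robot travel = 1.7500·0.2500 = 0.4375 m
robot under decel: 1.7500²/(2·0.8000) = 1.9141 m
person approaches 0.4000·(0.2500+2.1875) = 0.9750 m
residual clearance needed = 0.0200+0.1000+0.0000 = 0.1200 m
sum ≈ 0.4375+1.9141+0.9750+0.1200 ≈ 3.4466 m = S ✓

v_R_max = 7/4 m/s = 1.7500 m/s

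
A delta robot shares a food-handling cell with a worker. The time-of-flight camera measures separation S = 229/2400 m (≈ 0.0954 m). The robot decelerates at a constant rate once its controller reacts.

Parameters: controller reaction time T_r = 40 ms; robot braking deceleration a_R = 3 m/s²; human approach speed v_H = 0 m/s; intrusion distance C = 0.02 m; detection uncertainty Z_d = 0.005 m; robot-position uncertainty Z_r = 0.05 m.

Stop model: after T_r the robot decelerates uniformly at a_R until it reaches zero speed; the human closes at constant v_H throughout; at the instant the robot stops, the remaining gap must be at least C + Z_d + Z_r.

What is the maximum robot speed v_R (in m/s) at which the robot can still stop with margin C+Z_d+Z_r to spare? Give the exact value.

quadratic (1/6)·v² + (1/25)·v + (-49/2400) = 0
  disc = (1/25)² − 4·(1/6)·(-49/2400) = 1369/90000 ; √disc = 37/300
  v_R = (−(1/25) + 37/300) / (2·(1/6)) = 1/4 m/s
check:
stop time T_s = (1/4)/3 = 0.0833 s
robot in T_r: 0.2500·0.0400 = 0.0100 m
braking distance = 0.2500²/(2·3.0000) = 0.0104 m
human over T_r+T_s: 0.0000·(0.0400+0.0833) = 0.0000 m
margins: 0.0200+0.0050+0.0500 = 0.0750 m
sum ≈ 0.0100+0.0104+0.0000+0.0750 ≈ 0.0954 m = S ✓

v_R_max = 1/4 m/s = 0.2500 m/s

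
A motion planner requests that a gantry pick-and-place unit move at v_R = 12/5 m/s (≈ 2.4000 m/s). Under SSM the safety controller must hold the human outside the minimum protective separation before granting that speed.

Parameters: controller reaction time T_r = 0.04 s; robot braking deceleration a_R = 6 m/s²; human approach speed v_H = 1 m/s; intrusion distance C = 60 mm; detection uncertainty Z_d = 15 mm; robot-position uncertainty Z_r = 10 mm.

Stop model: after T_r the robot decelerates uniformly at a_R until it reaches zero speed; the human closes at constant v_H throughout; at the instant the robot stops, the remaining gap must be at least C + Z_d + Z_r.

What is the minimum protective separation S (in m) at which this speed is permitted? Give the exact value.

S_min = 1101/1000 m = 1.1010 m

braking lasts T_s = (12/5)/6 = 0.4000 s
robot covers v_R·T_r = 2.4000·0.0400 = 0.0960 m before braking
robot under decel: 2.4000²/(2·6.0000) = 0.4800 m
human closes 1.0000·0.4400 = 0.4400 m
C+Z_d+Z_r = 0.0600+0.0150+0.0100 = 0.0850 m
S_min ≈ 0.0960+0.4800+0.4400+0.0850  ⇒  S_min = 1101/1000 m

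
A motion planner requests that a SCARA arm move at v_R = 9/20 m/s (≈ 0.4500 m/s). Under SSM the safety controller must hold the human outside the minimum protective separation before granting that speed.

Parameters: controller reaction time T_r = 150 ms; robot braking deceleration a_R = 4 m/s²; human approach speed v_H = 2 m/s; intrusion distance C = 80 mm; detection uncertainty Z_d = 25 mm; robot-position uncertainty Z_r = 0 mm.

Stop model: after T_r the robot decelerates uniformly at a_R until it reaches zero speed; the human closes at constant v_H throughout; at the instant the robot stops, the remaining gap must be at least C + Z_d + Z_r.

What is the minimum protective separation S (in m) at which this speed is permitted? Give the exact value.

stop time T_s = (9/20)/4 = 0.1125 s
robot covers v_R·T_r = 0.4500·0.1500 = 0.0675 m before braking
braking distance = 0.4500²/(2·4.0000) = 0.0253 m
human closes 2.0000·0.2625 = 0.5250 m
residual clearance needed = 0.0800+0.0250+0.0000 = 0.1050 m
S_min ≈ 0.0675+0.0253+0.5250+0.1050  ⇒  S_min = 2313/3200 m

S_min = 2313/3200 m = 0.7228 m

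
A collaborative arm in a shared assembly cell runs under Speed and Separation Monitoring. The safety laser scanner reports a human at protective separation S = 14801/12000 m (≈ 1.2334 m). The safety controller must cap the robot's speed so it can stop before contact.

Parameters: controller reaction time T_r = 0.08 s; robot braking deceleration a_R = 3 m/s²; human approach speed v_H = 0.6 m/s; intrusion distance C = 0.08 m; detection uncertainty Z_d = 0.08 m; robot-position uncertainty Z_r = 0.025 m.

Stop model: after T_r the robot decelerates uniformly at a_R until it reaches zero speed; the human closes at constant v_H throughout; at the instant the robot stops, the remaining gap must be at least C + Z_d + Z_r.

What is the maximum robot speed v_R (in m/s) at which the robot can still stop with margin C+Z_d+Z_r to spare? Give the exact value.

v_R_max = 7/4 m/s = 1.7500 m/s

quadratic (1/6)·v² + (7/25)·v + (-2401/2400) = 0
  disc = (7/25)² − 4·(1/6)·(-2401/2400) = 67081/90000 ; √disc = 259/300
  v_R = (−(7/25) + 259/300) / (2·(1/6)) = 7/4 m/s
check:
T_s = v_R/a_R = (7/4)/3 = 0.5833 s
robot covers v_R·T_r = 1.7500·0.0800 = 0.1400 m before braking
robot under decel: 1.7500²/(2·3.0000) = 0.5104 m
human over T_r+T_s: 0.6000·(0.0800+0.5833) = 0.3980 m
residual clearance needed = 0.0800+0.0800+0.0250 = 0.1850 m
sum ≈ 0.1400+0.5104+0.3980+0.1850 ≈ 1.2334 m = S ✓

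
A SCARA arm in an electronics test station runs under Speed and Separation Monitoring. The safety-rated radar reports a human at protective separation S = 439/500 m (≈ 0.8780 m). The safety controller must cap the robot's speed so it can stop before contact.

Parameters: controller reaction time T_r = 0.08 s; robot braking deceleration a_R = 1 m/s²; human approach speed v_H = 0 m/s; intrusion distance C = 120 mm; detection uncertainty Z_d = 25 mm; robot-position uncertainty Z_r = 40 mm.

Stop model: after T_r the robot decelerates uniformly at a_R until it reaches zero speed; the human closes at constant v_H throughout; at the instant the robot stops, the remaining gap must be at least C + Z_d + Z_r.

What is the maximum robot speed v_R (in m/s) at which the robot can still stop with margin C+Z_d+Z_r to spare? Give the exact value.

v_R_max = 11/10 m/s = 1.1000 m/s

quadratic (1/2)·v² + (2/25)·v + (-693/1000) = 0
  disc = (2/25)² − 4·(1/2)·(-693/1000) = 3481/2500 ; √disc = 59/50
  v_R = (−(2/25) + 59/50) / (2·(1/2)) = 11/10 m/s
check:
braking lasts T_s = (11/10)/1 = 1.1000 s
robot in T_r: 1.1000·0.0800 = 0.0880 m
robot under decel: 1.1000²/(2·1.0000) = 0.6050 m
person approaches 0.0000·(0.0800+1.1000) = 0.0000 m
residual clearance needed = 0.1200+0.0250+0.0400 = 0.1850 m
sum ≈ 0.0880+0.6050+0.0000+0.1850 ≈ 0.8780 m = S ✓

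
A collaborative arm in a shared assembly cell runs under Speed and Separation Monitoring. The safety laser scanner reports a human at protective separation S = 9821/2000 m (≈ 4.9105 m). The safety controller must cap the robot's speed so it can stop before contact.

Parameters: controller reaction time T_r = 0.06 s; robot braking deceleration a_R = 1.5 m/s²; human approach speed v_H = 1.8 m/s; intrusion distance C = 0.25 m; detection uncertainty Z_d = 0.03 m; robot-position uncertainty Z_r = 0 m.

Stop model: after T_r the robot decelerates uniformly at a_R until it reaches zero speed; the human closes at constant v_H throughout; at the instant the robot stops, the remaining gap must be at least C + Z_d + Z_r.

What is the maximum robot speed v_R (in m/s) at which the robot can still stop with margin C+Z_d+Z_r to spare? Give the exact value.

quadratic (1/3)·v² + (63/50)·v + (-1809/400) = 0
  disc = (63/50)² − 4·(1/3)·(-1809/400) = 4761/625 ; √disc = 69/25
  v_R = (−(63/50) + 69/25) / (2·(1/3)) = 9/4 m/s
check:
stop time T_s = (9/4)/(3/2) = 1.5000 s
robot covers v_R·T_r = 2.2500·0.0600 = 0.1350 m before braking
robot under decel: 2.2500²/(2·1.5000) = 1.6875 m
human over T_r+T_s: 1.8000·(0.0600+1.5000) = 2.8080 m
margins: 0.2500+0.0300+0.0000 = 0.2800 m
sum ≈ 0.1350+1.6875+2.8080+0.2800 ≈ 4.9105 m = S ✓

v_R_max = 9/4 m/s = 2.2500 m/s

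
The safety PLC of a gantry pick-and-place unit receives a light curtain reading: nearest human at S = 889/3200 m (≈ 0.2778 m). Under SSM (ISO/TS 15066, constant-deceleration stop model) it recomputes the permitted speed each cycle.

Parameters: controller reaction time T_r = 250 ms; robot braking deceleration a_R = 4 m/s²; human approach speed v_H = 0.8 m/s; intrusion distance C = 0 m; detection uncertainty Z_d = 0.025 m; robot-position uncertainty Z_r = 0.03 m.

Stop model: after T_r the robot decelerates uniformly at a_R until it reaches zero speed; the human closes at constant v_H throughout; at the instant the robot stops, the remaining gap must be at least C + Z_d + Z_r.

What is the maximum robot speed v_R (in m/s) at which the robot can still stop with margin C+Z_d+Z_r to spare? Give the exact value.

collect terms ⇒ (1/8)·v_R² + (9/20)·v_R + (-73/3200) = 0
  disc = (9/20)² − 4·(1/8)·(-73/3200) = 1369/6400 ; √disc = 37/80
  v_R = (−(9/20) + 37/80) / (2·(1/8)) = 1/20 m/s
check:
stop time T_s = (1/20)/4 = 0.0125 s
robot covers v_R·T_r = 0.0500·0.2500 = 0.0125 m before braking
robot covers 0.0500·0.0125 − ½·4.0000·0.0125² = 0.0003 m while stopping
human closes 0.8000·0.2625 = 0.2100 m
C+Z_d+Z_r = 0.0000+0.0250+0.0300 = 0.0550 m
sum ≈ 0.0125+0.0003+0.2100+0.0550 ≈ 0.2778 m = S ✓

v_R_max = 1/20 m/s = 0.0500 m/s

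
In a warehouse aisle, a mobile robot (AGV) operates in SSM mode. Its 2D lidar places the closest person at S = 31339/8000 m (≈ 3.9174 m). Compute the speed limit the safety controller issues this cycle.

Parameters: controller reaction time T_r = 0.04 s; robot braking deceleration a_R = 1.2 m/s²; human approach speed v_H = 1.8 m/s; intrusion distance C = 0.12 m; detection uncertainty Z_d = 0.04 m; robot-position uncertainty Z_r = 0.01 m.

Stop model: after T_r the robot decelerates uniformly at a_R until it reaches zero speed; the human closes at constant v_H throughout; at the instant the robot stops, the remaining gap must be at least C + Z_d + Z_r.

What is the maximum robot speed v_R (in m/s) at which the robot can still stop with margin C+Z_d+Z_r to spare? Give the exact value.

v_R_max = 33/20 m/s = 1.6500 m/s

collect terms ⇒ (5/12)·v_R² + (77/50)·v_R + (-29403/8000) = 0
  disc = (77/50)² − 4·(5/12)·(-29403/8000) = 339889/40000 ; √disc = 583/200
  v_R = (−(77/50) + 583/200) / (2·(5/12)) = 33/20 m/s
check:
T_s = v_R/a_R = (33/20)/(6/5) = 1.3750 s
reaction-phase robot travel = 1.6500·0.0400 = 0.0660 m
braking distance = 1.6500²/(2·1.2000) = 1.1344 m
human closes 1.8000·1.4150 = 2.5470 m
residual clearance needed = 0.1200+0.0400+0.0100 = 0.1700 m
sum ≈ 0.0660+1.1344+2.5470+0.1700 ≈ 3.9174 m = S ✓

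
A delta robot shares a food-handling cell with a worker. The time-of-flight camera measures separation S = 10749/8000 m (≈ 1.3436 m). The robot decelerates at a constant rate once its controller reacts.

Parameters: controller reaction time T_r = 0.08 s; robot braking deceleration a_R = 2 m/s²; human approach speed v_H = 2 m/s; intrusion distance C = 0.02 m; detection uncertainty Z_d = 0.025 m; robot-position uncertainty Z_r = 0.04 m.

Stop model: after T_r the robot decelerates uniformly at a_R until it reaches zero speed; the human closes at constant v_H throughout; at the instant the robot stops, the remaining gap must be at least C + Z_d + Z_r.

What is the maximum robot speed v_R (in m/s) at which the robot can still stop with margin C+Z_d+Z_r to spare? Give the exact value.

v_R_max = 17/20 m/s = 0.8500 m/s

quadratic (1/4)·v² + (27/25)·v + (-8789/8000) = 0
  disc = (27/25)² − 4·(1/4)·(-8789/8000) = 90601/40000 ; √disc = 301/200
  v_R = (−(27/25) + 301/200) / (2·(1/4)) = 17/20 m/s
check:
T_s = v_R/a_R = (17/20)/2 = 0.4250 s
robot in T_r: 0.8500·0.0800 = 0.0680 m
braking distance = 0.8500²/(2·2.0000) = 0.1806 m
human over T_r+T_s: 2.0000·(0.0800+0.4250) = 1.0100 m
residual clearance needed = 0.0200+0.0250+0.0400 = 0.0850 m
sum ≈ 0.0680+0.1806+1.0100+0.0850 ≈ 1.3436 m = S ✓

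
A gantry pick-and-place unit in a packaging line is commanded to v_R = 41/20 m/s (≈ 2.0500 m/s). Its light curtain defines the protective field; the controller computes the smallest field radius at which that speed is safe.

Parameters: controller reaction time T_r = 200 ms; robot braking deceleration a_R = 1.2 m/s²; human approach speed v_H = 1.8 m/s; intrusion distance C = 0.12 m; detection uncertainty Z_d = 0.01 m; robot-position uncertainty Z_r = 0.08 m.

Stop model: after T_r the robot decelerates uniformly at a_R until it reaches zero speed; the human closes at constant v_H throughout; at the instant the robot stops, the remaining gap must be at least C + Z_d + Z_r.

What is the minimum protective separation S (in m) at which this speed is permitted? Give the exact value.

S_min = 27869/4800 m = 5.8060 m

T_s = v_R/a_R = (41/20)/(6/5) = 1.7083 s
robot in T_r: 2.0500·0.2000 = 0.4100 m
braking distance = 2.0500²/(2·1.2000) = 1.7510 m
person approaches 1.8000·(0.2000+1.7083) = 3.4350 m
margins: 0.1200+0.0100+0.0800 = 0.2100 m
S_min ≈ 0.4100+1.7510+3.4350+0.2100  ⇒  S_min = 27869/4800 m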